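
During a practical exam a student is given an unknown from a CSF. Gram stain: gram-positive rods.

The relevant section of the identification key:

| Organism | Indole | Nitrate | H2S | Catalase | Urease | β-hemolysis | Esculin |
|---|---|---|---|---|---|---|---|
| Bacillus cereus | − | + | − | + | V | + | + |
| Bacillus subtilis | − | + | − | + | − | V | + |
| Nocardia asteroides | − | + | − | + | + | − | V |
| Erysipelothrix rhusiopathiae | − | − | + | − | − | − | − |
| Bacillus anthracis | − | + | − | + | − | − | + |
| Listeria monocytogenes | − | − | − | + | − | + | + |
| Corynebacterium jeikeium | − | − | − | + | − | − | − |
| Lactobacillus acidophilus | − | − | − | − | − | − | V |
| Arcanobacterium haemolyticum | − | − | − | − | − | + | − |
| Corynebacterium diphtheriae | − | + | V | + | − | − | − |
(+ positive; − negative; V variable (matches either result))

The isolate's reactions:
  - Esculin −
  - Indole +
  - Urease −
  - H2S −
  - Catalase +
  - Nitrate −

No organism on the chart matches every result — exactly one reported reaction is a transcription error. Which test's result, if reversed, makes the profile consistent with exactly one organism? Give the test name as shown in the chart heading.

Indole

As reported, no row in the chart matches all 6 reactions.
Reversing Indole (to −) → unique match: Corynebacterium jeikeium.
Reversing Catalase → still no organism matches.
Reversing Urease → still no organism matches.
Reversing Nitrate → still no organism matches.
Reversing H2S → still no organism matches.
Reversing Esculin → still no organism matches.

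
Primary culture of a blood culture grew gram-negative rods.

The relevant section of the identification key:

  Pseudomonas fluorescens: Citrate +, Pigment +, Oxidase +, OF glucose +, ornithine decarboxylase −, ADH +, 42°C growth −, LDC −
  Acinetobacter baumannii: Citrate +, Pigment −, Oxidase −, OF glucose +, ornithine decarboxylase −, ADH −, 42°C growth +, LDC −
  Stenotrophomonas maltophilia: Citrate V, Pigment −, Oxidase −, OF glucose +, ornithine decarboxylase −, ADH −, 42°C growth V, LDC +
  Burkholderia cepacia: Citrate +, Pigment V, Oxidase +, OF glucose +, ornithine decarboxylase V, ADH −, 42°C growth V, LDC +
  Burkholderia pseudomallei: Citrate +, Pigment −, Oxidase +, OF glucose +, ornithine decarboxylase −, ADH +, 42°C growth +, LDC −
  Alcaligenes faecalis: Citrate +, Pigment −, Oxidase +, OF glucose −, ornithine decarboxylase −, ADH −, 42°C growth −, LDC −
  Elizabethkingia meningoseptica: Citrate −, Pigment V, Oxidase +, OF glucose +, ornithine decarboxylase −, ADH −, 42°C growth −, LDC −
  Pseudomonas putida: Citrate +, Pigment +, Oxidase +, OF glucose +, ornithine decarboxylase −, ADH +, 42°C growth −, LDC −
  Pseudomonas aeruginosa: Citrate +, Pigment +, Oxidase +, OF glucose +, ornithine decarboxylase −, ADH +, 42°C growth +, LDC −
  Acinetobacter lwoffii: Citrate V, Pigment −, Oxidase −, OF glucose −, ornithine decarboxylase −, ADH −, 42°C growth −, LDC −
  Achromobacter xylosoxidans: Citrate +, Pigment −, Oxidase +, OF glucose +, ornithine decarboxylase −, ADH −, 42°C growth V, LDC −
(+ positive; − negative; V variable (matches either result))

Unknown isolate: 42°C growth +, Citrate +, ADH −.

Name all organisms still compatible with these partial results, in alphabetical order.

ADH −: excludes Pseudomonas fluorescens, Burkholderia pseudomallei, Pseudomonas putida, Pseudomonas aeruginosa — 7 left.
42°C growth +: excludes Alcaligenes faecalis, Elizabethkingia meningoseptica, Acinetobacter lwoffii — 4 left.
Citrate +: all 4 remaining candidates are consistent.

Achromobacter xylosoxidans, Acinetobacter baumannii, Burkholderia cepacia, Stenotrophomonas maltophilia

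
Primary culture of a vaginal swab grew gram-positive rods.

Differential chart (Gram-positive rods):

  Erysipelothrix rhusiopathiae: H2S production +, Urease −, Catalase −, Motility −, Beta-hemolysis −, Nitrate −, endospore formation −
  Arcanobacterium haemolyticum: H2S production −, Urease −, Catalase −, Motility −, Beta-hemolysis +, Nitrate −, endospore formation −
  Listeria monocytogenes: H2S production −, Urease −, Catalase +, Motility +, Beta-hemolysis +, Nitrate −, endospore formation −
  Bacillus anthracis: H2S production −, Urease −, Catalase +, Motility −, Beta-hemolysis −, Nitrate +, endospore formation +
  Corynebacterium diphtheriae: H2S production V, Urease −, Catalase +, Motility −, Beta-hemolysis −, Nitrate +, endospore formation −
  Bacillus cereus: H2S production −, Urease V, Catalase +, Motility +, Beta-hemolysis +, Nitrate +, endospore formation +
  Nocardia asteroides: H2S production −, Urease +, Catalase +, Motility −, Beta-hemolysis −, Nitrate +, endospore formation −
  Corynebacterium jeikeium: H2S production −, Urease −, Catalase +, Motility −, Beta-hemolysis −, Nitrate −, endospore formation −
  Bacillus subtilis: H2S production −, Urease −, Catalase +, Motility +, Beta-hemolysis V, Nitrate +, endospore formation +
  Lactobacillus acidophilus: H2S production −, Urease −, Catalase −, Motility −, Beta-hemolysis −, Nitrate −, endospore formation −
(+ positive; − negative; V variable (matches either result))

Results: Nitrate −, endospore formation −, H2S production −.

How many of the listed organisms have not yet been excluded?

4

endospore formation −: excludes Bacillus anthracis, Bacillus cereus, Bacillus subtilis — 7 left.
Nitrate −: excludes Corynebacterium diphtheriae, Nocardia asteroides — 5 left.
H2S production −: excludes Erysipelothrix rhusiopathiae — 4 left.
Still consistent: Arcanobacterium haemolyticum, Corynebacterium jeikeium, Lactobacillus acidophilus, Listeria monocytogenes.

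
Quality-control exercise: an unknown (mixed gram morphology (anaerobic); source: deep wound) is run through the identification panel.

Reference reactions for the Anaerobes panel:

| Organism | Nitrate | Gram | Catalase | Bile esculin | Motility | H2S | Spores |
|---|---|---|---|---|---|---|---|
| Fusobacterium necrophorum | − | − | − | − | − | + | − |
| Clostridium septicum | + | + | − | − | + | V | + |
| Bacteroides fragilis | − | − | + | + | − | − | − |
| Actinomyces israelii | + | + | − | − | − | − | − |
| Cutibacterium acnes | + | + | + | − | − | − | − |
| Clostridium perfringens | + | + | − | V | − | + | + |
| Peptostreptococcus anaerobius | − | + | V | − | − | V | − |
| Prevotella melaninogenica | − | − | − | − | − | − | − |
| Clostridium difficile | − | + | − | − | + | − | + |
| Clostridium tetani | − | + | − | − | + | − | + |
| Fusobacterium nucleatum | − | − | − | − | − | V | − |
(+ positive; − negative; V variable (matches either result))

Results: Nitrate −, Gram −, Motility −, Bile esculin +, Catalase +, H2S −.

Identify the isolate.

Bacteroides fragilis

Motility −: excludes Clostridium septicum, Clostridium difficile, Clostridium tetani — 8 left.
Gram −: excludes Actinomyces israelii, Cutibacterium acnes, Clostridium perfringens, Peptostreptococcus anaerobius — 4 left.
Catalase +: excludes Fusobacterium necrophorum, Prevotella melaninogenica, Fusobacterium nucleatum — 1 left.
Bile esculin +: the one remaining candidate is consistent.
H2S −: the one remaining candidate is consistent.
Nitrate −: the one remaining candidate is consistent.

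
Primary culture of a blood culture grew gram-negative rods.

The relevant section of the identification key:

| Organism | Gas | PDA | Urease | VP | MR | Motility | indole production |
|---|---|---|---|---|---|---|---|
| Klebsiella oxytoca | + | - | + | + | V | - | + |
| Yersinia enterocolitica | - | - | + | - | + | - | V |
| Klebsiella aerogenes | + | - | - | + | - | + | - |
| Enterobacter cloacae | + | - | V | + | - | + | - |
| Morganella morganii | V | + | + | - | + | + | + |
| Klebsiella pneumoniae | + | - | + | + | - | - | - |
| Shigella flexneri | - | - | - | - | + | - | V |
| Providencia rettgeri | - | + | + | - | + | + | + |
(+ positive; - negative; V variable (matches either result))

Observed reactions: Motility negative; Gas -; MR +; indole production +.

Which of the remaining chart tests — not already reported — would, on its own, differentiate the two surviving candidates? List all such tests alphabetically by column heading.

Urease

MR +: excludes Klebsiella aerogenes, Enterobacter cloacae, Klebsiella pneumoniae — 5 left.
Motility -: excludes Morganella morganii, Providencia rettgeri — 3 left.
indole production +: all 3 remaining candidates are consistent.
Gas -: excludes Klebsiella oxytoca — 2 left.
Two candidates remain: Shigella flexneri and Yersinia enterocolitica.
  PDA: - vs - — same for both, does not separate.
  Urease: Shigella flexneri -, Yersinia enterocolitica + — discriminates.
  VP: - vs - — same for both, does not separate.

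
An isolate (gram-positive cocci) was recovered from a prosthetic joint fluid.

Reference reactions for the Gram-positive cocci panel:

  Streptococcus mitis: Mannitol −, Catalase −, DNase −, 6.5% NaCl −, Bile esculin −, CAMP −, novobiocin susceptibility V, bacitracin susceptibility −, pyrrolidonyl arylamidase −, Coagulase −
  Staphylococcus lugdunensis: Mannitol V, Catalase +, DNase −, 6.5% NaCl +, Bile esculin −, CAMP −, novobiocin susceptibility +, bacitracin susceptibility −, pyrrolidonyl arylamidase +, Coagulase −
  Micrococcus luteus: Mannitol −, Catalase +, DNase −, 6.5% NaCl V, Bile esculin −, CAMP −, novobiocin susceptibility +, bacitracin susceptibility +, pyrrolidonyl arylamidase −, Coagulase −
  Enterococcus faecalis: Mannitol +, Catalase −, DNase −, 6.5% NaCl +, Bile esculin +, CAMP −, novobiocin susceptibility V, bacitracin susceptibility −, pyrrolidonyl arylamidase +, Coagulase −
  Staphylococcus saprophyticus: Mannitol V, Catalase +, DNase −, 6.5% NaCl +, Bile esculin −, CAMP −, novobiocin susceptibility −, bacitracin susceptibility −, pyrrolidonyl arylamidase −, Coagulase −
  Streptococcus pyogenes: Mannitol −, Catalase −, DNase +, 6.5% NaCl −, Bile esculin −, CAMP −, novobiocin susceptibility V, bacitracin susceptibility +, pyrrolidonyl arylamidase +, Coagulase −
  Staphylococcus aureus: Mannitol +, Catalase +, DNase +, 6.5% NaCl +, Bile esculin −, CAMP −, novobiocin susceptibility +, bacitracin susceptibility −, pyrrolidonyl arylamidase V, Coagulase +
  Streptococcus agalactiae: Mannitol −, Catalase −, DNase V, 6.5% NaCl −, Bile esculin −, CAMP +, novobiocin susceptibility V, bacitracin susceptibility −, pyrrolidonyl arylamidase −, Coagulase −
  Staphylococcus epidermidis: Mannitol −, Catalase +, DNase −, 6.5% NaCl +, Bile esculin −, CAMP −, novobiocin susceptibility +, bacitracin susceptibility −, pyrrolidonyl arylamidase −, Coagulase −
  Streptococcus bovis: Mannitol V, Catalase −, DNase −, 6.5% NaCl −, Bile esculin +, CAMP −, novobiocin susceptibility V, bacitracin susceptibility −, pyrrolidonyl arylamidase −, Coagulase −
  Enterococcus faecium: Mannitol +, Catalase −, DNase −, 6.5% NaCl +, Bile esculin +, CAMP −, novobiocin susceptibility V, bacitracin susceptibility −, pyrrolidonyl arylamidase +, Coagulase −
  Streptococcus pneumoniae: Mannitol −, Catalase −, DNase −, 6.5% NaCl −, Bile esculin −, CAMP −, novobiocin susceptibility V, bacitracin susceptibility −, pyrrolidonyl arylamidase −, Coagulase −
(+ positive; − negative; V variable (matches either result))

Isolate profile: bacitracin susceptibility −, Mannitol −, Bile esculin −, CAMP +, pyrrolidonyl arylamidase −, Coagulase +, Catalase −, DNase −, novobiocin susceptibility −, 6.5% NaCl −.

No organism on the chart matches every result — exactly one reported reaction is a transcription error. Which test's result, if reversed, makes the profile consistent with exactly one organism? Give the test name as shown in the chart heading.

As reported, no row in the chart matches all 10 reactions.
Reversing pyrrolidonyl arylamidase → still no organism matches.
Reversing Mannitol → still no organism matches.
Reversing bacitracin susceptibility → still no organism matches.
Reversing Coagulase (to −) → unique match: Streptococcus agalactiae.
Reversing Bile esculin → still no organism matches.
Reversing novobiocin susceptibility → still no organism matches.
Reversing CAMP → still no organism matches.
Reversing DNase → still no organism matches.
Reversing 6.5% NaCl → still no organism matches.
Reversing Catalase → still no organism matches.

Coagulase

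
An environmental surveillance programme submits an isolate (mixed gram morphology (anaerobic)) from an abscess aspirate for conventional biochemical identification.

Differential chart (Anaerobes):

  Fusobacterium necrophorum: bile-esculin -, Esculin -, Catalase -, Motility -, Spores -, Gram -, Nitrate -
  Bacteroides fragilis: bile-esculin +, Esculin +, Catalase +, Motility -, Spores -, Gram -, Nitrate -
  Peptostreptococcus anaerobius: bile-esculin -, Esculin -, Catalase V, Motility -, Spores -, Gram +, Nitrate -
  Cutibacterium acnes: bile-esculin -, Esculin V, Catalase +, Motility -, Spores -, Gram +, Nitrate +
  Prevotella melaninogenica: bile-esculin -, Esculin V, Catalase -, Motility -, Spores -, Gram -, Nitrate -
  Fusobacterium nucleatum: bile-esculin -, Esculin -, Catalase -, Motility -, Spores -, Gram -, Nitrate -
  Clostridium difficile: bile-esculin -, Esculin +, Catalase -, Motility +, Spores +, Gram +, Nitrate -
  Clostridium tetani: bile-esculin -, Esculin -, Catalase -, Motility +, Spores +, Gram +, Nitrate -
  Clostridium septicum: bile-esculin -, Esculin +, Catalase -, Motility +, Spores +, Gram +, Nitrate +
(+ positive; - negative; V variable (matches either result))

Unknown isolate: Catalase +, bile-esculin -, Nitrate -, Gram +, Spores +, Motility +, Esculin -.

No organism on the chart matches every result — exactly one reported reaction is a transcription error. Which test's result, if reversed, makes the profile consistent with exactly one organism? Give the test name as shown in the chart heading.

Catalase

As reported, no row in the chart matches all 7 reactions.
Reversing Esculin → still no organism matches.
Reversing Gram → still no organism matches.
Reversing Catalase (to -) → unique match: Clostridium tetani.
Reversing Spores → still no organism matches.
Reversing Motility → still no organism matches.
Reversing Nitrate → still no organism matches.
Reversing bile-esculin → still no organism matches.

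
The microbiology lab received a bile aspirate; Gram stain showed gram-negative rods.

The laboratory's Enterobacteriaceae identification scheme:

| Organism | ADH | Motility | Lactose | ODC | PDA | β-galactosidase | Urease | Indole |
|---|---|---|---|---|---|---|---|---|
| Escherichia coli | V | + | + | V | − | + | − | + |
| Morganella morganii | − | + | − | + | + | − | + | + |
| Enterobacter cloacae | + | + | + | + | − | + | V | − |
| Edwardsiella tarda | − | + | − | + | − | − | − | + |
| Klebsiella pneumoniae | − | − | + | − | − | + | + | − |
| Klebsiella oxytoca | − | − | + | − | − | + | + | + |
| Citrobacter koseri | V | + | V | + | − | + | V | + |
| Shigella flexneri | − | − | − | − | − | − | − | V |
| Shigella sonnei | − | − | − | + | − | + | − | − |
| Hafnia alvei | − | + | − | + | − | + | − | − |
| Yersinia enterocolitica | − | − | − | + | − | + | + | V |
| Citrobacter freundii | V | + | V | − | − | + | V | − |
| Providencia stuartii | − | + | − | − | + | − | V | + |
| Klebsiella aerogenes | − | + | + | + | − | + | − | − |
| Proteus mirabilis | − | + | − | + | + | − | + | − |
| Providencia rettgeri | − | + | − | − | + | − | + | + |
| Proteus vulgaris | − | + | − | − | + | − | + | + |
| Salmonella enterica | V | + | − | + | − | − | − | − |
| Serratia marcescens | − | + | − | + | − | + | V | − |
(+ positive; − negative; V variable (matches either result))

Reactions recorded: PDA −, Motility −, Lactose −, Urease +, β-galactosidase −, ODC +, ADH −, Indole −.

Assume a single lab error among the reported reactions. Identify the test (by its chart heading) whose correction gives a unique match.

β-galactosidase

As reported, no row in the chart matches all 8 reactions.
Reversing PDA → still no organism matches.
Reversing ODC → still no organism matches.
Reversing β-galactosidase (to +) → unique match: Yersinia enterocolitica.
Reversing Indole → still no organism matches.
Reversing Motility → still no organism matches.
Reversing Urease → still no organism matches.
Reversing ADH → still no organism matches.
Reversing Lactose → still no organism matches.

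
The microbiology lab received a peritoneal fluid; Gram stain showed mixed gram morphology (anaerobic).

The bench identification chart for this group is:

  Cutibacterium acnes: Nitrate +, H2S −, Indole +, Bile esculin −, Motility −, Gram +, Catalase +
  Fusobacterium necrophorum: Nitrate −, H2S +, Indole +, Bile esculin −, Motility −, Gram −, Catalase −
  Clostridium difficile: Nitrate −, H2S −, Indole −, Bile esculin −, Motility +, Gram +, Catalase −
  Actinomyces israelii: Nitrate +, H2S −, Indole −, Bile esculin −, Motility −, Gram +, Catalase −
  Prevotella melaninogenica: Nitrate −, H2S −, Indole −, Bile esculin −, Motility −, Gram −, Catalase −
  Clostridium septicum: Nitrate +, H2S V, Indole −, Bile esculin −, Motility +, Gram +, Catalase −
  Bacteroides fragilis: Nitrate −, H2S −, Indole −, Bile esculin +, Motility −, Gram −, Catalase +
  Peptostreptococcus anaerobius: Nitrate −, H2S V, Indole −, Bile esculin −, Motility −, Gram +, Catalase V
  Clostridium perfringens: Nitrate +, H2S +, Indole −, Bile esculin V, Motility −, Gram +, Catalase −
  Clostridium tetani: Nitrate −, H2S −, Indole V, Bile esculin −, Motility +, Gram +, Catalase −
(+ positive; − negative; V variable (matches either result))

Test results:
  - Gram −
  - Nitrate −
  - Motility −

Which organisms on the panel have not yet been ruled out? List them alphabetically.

Bacteroides fragilis, Fusobacterium necrophorum, Prevotella melaninogenica

Motility −: excludes Clostridium difficile, Clostridium septicum, Clostridium tetani — 7 left.
Gram −: excludes Cutibacterium acnes, Actinomyces israelii, Peptostreptococcus anaerobius, Clostridium perfringens — 3 left.
Nitrate −: all 3 remaining candidates are consistent.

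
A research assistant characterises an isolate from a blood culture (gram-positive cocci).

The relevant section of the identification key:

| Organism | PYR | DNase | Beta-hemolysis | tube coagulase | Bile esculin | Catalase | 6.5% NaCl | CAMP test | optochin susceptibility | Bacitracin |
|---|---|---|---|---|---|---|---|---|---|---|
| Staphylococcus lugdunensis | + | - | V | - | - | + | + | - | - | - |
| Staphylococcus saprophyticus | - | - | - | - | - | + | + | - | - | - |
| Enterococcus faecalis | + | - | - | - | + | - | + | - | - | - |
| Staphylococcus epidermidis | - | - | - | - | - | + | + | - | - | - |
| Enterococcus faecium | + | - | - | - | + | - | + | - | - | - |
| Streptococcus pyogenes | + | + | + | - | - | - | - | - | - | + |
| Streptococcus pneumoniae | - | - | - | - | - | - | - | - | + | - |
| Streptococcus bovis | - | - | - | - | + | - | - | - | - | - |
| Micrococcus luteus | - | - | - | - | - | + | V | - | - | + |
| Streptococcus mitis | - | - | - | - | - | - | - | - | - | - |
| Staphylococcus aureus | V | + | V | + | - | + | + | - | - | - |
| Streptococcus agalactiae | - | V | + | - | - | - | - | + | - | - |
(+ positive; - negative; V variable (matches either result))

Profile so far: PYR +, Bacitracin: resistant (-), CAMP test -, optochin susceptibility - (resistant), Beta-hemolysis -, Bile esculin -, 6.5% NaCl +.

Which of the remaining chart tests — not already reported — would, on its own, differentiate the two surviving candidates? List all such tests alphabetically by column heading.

DNase, tube coagulase

optochin susceptibility -: excludes Streptococcus pneumoniae — 11 left.
PYR +: excludes 6 organisms — 5 left.
6.5% NaCl +: excludes Streptococcus pyogenes — 4 left.
Bacitracin -: all 4 remaining candidates are consistent.
Beta-hemolysis -: all 4 remaining candidates are consistent.
CAMP test -: all 4 remaining candidates are consistent.
Bile esculin -: excludes Enterococcus faecalis, Enterococcus faecium — 2 left.
Two candidates remain: Staphylococcus aureus and Staphylococcus lugdunensis.
  DNase: Staphylococcus aureus +, Staphylococcus lugdunensis - — discriminates.
  tube coagulase: Staphylococcus aureus +, Staphylococcus lugdunensis - — discriminates.
  Catalase: + vs + — same for both, does not separate.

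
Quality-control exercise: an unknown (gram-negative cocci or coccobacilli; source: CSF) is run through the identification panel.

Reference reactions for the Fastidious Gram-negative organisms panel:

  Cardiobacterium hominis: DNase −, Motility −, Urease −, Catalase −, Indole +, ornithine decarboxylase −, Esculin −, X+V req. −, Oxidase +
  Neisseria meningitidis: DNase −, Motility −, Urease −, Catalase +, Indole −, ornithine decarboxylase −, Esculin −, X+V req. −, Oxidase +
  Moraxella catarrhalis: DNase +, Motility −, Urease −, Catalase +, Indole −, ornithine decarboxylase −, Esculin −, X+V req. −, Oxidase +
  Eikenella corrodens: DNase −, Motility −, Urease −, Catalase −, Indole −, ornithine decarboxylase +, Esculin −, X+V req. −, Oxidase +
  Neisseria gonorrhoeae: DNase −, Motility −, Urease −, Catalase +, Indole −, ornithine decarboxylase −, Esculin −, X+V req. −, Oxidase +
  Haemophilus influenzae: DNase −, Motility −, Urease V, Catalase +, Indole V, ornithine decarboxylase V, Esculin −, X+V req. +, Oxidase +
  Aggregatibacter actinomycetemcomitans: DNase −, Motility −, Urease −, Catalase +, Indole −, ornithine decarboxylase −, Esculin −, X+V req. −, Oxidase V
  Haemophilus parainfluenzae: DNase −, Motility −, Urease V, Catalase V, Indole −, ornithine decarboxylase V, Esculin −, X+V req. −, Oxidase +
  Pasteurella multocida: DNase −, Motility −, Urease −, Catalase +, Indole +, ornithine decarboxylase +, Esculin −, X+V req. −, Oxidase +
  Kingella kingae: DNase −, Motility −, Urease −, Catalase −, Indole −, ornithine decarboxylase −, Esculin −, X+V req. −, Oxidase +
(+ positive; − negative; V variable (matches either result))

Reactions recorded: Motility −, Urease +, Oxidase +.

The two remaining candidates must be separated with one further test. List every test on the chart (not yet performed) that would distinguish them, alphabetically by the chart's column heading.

X+V req.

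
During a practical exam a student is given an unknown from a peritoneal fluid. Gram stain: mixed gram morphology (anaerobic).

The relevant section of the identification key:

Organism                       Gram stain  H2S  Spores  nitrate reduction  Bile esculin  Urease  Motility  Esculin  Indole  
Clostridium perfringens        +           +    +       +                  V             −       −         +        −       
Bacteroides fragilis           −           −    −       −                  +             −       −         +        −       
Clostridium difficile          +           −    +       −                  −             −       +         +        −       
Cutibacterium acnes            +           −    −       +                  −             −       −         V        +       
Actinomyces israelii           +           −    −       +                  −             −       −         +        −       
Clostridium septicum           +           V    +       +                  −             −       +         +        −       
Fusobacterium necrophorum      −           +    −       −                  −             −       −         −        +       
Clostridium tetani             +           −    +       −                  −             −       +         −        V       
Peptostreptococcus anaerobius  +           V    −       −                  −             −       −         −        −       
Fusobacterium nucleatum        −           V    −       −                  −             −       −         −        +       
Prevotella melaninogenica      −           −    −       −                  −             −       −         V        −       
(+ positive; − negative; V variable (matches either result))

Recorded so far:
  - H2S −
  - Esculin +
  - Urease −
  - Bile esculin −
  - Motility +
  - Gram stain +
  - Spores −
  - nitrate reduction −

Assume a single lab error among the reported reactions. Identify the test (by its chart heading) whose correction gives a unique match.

As reported, no row in the chart matches all 8 reactions.
Reversing Bile esculin → still no organism matches.
Reversing Spores (to +) → unique match: Clostridium difficile.
Reversing Esculin → still no organism matches.
Reversing Gram stain → still no organism matches.
Reversing nitrate reduction → still no organism matches.
Reversing Urease → still no organism matches.
Reversing H2S → still no organism matches.
Reversing Motility → still no organism matches.

Spores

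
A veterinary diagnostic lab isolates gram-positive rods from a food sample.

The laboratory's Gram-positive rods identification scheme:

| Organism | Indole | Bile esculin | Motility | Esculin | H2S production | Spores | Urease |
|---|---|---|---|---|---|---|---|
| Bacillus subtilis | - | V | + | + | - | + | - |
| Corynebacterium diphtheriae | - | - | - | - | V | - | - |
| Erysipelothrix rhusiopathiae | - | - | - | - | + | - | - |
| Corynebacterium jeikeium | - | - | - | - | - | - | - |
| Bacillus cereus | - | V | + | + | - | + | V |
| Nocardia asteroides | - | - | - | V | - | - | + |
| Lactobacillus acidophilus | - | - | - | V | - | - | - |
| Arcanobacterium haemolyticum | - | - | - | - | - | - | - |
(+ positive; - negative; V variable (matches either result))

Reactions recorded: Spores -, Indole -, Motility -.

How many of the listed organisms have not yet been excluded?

Motility -: excludes Bacillus subtilis, Bacillus cereus — 6 left.
Spores -: all 6 remaining candidates are consistent.
Indole -: all 6 remaining candidates are consistent.
Still consistent: Arcanobacterium haemolyticum, Corynebacterium diphtheriae, Corynebacterium jeikeium, Erysipelothrix rhusiopathiae, Lactobacillus acidophilus, Nocardia asteroides.

6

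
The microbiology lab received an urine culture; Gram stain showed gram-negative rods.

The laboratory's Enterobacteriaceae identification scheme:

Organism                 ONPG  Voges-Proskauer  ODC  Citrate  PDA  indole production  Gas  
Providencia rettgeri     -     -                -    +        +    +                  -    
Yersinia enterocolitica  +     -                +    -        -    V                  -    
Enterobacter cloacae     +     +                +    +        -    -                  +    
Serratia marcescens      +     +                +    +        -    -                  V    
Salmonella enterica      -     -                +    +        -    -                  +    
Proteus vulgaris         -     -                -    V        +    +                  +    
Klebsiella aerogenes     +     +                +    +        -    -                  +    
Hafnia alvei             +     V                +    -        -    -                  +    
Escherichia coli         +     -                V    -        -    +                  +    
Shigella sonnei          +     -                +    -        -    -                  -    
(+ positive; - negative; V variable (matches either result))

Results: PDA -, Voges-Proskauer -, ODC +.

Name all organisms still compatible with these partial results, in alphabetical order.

Escherichia coli, Hafnia alvei, Salmonella enterica, Shigella sonnei, Yersinia enterocolitica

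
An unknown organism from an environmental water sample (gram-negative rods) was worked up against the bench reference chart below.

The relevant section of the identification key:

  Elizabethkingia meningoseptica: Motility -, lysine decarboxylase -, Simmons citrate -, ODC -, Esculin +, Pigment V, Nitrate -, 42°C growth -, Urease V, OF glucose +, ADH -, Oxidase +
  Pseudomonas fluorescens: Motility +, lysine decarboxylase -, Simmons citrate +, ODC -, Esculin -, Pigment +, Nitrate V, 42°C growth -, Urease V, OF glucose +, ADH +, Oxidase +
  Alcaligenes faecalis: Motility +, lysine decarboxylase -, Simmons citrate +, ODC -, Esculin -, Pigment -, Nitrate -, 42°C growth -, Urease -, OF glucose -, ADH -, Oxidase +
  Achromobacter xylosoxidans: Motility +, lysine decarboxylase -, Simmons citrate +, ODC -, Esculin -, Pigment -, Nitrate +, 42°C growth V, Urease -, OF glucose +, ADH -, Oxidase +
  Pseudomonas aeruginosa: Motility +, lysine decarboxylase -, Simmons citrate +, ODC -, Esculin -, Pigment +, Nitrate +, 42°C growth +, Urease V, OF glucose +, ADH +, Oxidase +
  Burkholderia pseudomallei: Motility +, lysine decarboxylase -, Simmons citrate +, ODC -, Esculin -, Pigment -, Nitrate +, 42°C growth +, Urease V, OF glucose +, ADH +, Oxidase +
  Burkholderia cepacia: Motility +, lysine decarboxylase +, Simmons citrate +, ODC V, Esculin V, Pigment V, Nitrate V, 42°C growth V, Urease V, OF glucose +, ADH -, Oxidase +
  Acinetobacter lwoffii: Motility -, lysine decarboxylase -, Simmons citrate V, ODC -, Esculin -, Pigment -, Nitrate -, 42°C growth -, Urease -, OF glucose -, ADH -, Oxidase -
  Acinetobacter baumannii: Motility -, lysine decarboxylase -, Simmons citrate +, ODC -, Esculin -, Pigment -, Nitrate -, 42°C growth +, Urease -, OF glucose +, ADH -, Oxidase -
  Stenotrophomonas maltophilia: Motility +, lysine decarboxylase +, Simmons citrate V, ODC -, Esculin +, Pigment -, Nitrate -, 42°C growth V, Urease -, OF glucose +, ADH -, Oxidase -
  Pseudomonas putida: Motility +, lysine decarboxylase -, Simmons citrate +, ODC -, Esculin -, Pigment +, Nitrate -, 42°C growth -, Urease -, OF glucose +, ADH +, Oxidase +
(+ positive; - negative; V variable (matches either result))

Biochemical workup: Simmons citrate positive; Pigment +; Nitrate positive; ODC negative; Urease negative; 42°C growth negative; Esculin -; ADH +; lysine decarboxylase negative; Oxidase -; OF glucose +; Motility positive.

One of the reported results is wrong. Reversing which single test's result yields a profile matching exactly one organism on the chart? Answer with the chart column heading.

As reported, no row in the chart matches all 12 reactions.
Reversing 42°C growth → still no organism matches.
Reversing Nitrate → still no organism matches.
Reversing ODC → still no organism matches.
Reversing Urease → still no organism matches.
Reversing Simmons citrate → still no organism matches.
Reversing Esculin → still no organism matches.
Reversing ADH → still no organism matches.
Reversing Motility → still no organism matches.
Reversing OF glucose → still no organism matches.
Reversing lysine decarboxylase → still no organism matches.
Reversing Pigment → still no organism matches.
Reversing Oxidase (to +) → unique match: Pseudomonas fluorescens.

Oxidase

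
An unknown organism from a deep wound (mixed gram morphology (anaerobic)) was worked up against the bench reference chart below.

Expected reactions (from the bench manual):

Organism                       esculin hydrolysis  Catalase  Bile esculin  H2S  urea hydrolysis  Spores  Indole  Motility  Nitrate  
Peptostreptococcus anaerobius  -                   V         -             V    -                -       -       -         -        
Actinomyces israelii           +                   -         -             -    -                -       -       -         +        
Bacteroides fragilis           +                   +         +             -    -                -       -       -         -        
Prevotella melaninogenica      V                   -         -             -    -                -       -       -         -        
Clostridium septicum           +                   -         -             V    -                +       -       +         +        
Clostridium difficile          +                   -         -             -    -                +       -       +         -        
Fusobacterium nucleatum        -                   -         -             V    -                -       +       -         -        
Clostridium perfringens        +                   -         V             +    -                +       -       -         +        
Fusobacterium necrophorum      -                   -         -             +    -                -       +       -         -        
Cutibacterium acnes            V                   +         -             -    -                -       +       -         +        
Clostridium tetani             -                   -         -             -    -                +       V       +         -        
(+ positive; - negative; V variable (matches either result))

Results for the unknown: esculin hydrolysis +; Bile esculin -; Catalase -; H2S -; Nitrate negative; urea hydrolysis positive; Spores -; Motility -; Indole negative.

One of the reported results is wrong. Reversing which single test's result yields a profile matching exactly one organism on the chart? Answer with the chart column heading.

As reported, no row in the chart matches all 9 reactions.
Reversing H2S → still no organism matches.
Reversing urea hydrolysis (to -) → unique match: Prevotella melaninogenica.
Reversing Spores → still no organism matches.
Reversing Bile esculin → still no organism matches.
Reversing Indole → still no organism matches.
Reversing Catalase → still no organism matches.
Reversing Nitrate → still no organism matches.
Reversing esculin hydrolysis → still no organism matches.
Reversing Motility → still no organism matches.

urea hydrolysis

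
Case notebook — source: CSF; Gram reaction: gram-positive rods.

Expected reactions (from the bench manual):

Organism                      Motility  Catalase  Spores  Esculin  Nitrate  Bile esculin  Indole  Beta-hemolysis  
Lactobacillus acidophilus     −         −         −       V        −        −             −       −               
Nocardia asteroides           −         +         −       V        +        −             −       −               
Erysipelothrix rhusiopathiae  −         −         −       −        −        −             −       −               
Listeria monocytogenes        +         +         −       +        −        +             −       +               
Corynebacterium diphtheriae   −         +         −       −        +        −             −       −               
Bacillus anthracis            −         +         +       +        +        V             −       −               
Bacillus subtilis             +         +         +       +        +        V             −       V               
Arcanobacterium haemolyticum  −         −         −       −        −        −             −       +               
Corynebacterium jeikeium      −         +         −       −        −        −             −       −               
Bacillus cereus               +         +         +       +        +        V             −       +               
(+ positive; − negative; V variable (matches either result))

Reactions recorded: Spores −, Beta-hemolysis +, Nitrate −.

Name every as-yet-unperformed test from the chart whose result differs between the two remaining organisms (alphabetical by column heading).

Bile esculin, Catalase, Esculin, Motility

Beta-hemolysis +: excludes 6 organisms — 4 left.
Nitrate −: excludes Bacillus subtilis, Bacillus cereus — 2 left.
Spores −: all 2 remaining candidates are consistent.
Two candidates remain: Arcanobacterium haemolyticum and Listeria monocytogenes.
  Motility: Arcanobacterium haemolyticum −, Listeria monocytogenes + — discriminates.
  Catalase: Arcanobacterium haemolyticum −, Listeria monocytogenes + — discriminates.
  Esculin: Arcanobacterium haemolyticum −, Listeria monocytogenes + — discriminates.
  Bile esculin: Arcanobacterium haemolyticum −, Listeria monocytogenes + — discriminates.
  Indole: − vs − — same for both, does not separate.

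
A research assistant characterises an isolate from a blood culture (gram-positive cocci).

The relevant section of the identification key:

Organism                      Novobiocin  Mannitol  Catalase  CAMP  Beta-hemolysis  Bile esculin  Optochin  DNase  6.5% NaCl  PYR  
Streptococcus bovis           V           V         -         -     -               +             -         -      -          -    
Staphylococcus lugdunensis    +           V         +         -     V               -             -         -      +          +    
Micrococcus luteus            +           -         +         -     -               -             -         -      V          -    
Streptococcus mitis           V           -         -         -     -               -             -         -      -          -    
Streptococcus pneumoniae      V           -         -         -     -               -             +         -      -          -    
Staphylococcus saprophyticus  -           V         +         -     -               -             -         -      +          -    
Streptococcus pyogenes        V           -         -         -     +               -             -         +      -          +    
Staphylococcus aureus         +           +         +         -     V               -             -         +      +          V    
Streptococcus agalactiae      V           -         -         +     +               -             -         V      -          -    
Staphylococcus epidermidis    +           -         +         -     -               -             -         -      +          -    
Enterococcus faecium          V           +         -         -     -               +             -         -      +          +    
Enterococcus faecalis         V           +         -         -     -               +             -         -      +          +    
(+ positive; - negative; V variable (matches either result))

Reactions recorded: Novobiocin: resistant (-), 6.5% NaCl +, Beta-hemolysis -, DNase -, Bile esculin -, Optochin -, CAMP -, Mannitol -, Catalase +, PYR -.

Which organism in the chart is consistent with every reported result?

Staphylococcus saprophyticus

Mannitol -: excludes Staphylococcus aureus, Enterococcus faecium, Enterococcus faecalis — 9 left.
Beta-hemolysis -: excludes Streptococcus pyogenes, Streptococcus agalactiae — 7 left.
DNase -: all 7 remaining candidates are consistent.
Catalase +: excludes Streptococcus bovis, Streptococcus mitis, Streptococcus pneumoniae — 4 left.
Novobiocin -: excludes Staphylococcus lugdunensis, Micrococcus luteus, Staphylococcus epidermidis — 1 left.
PYR -: the one remaining candidate is consistent.
6.5% NaCl +: the one remaining candidate is consistent.
Bile esculin -: the one remaining candidate is consistent.
CAMP -: the one remaining candidate is consistent.
Optochin -: the one remaining candidate is consistent.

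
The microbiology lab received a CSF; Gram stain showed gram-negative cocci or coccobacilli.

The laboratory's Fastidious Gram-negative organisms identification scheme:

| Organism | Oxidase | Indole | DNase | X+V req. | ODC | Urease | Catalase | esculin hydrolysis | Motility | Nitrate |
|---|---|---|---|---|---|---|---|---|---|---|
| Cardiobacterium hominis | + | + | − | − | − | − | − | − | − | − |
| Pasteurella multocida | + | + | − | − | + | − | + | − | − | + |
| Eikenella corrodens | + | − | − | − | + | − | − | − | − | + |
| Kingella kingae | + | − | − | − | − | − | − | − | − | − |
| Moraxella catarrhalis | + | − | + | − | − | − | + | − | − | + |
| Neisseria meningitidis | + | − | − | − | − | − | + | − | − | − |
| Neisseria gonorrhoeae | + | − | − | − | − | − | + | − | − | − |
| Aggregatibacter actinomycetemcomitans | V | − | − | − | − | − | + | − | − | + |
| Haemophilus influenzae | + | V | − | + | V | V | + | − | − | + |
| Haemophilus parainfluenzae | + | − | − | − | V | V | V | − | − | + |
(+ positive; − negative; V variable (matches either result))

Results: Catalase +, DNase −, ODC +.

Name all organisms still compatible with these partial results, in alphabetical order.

ODC +: excludes 6 organisms — 4 left.
DNase −: all 4 remaining candidates are consistent.
Catalase +: excludes Eikenella corrodens — 3 left.

Haemophilus influenzae, Haemophilus parainfluenzae, Pasteurella multocida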